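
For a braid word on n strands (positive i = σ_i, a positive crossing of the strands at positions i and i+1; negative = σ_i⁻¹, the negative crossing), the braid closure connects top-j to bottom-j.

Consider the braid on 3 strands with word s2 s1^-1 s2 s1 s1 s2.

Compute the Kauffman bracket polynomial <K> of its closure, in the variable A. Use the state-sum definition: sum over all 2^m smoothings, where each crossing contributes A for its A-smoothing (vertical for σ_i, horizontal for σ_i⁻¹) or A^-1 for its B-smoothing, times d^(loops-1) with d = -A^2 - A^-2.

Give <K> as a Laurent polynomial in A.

Braid: s2 s1^-1 s2 s1 s1 s2 on 3 strands, 6 crossings.
Writhe w = (#positive) - (#negative) = 5 - 1 = 4.
State-sum expansion of <K>. There are 2^6 = 64 states.
For each crossing: s=0 is the vertical smoothing, s=1 horizontal. Crossing k contributes A^(sign_k * (1 - 2*s_k)); loop factor d = -A^2 - A^-2.
Tabulate the states by total A-exponent and number of loops L (A-exp: L × count):
  A^6: L=2 ×1
  A^4: L=1 ×3, L=3 ×3
  A^2: L=2 ×14, L=4 ×1
  A^0: L=1 ×10, L=3 ×10
  A^-2: L=2 ×13, L=4 ×2
  A^-4: L=3 ×6
  A^-6: L=4 ×1
Each group contributes A^e * Σ count * d^(L-1):
Powers of d = -A^2 - A^-2: d^2 = A^4 + 2 + A^-4; d^3 = -A^6 - 3*A^2 - 3*A^-2 - A^-6.
  A^6 * (d) = -A^8 - A^4
  A^4 * (3 + 3*d^2) = 3*A^8 + 9*A^4 + 3
  A^2 * (14*d + d^3) = -A^8 - 17*A^4 - 17 - A^-4
  A^0 * (10 + 10*d^2) = 10*A^4 + 30 + 10*A^-4
  A^-2 * (13*d + 2*d^3) = -2*A^4 - 19 - 19*A^-4 - 2*A^-8
  A^-4 * (6*d^2) = 6 + 12*A^-4 + 6*A^-8
  A^-6 * (d^3) = -1 - 3*A^-4 - 3*A^-8 - A^-12
Summing the groups: <K> = A^8 - A^4 + 2 - A^-4 + A^-8 - A^-12

Answer: A^8 - A^4 + 2 - A^-4 + A^-8 - A^-12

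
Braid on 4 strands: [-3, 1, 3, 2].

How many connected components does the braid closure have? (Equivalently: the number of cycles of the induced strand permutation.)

Track the strand permutation on 4 strands, starting from identity.
  step 1: s3^-1 swaps positions 3,4 -> [1 2 4 3]
  step 2: s1 swaps positions 1,2 -> [2 1 4 3]
  step 3: s3 swaps positions 3,4 -> [2 1 3 4]
  step 4: s2 swaps positions 2,3 -> [2 3 1 4]
Final permutation (position -> original strand): [2 3 1 4]
Closure components = cycle count of this permutation = 2.

Answer: 2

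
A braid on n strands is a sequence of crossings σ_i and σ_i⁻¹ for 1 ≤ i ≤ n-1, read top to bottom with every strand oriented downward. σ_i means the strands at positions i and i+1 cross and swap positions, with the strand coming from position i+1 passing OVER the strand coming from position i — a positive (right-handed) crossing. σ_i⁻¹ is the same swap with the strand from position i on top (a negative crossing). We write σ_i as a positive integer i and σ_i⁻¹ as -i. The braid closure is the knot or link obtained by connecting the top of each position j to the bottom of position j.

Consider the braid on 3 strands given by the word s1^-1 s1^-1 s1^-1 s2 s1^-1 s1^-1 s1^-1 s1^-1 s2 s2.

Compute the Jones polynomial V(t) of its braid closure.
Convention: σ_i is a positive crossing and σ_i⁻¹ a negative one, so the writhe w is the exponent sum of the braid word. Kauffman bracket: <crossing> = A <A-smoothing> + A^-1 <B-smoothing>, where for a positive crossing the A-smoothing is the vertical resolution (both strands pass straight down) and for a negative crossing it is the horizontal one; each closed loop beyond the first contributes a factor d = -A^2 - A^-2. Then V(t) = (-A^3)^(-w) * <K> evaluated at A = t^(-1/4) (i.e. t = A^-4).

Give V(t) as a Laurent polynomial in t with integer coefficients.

Braid: s1^-1 s1^-1 s1^-1 s2 s1^-1 s1^-1 s1^-1 s1^-1 s2 s2 on 3 strands, 10 crossings.
Writhe w = (#positive) - (#negative) = 3 - 7 = -4.
Enumerate smoothing states for the bracket polynomial. There are 2^10 = 1024 states.
For each crossing: s=0 is the vertical smoothing, s=1 horizontal. Crossing k contributes A^(sign_k * (1 - 2*s_k)); loop factor d = -A^2 - A^-2.
Tabulate the states by total A-exponent and number of loops L (A-exp: L × count):
  A^10: L=8 ×1
  A^8: L=7 ×10
  A^6: L=6 ×44, L=8 ×1
  A^4: L=5 ×112, L=7 ×8
  A^2: L=4 ×182, L=6 ×28
  A^0: L=3 ×194, L=5 ×58
  A^-2: L=2 ×130, L=4 ×79, L=6 ×1
  A^-4: L=1 ×45, L=3 ×70, L=5 ×5
  A^-6: L=2 ×36, L=4 ×9
  A^-8: L=3 ×10
  A^-10: L=4 ×1
Each group contributes A^e * Σ count * d^(L-1):
Powers of d = -A^2 - A^-2: d^2 = A^4 + 2 + A^-4; d^3 = -A^6 - 3*A^2 - 3*A^-2 - A^-6; d^4 = A^8 + 4*A^4 + 6 + 4*A^-4 + A^-8; d^5 = -A^10 - 5*A^6 - 10*A^2 - 10*A^-2 - 5*A^-6 - A^-10; d^6 = A^12 + 6*A^8 + 15*A^4 + 20 + 15*A^-4 + 6*A^-8 + A^-12; d^7 = -A^14 - 7*A^10 - 21*A^6 - 35*A^2 - 35*A^-2 - 21*A^-6 - 7*A^-10 - A^-14.
  A^10 * (d^7) = -A^24 - 7*A^20 - 21*A^16 - 35*A^12 - 35*A^8 - 21*A^4 - 7 - A^-4
  A^8 * (10*d^6) = 10*A^20 + 60*A^16 + 150*A^12 + 200*A^8 + 150*A^4 + 60 + 10*A^-4
  A^6 * (44*d^5 + d^7) = -A^20 - 51*A^16 - 241*A^12 - 475*A^8 - 475*A^4 - 241 - 51*A^-4 - A^-8
  A^4 * (112*d^4 + 8*d^6) = 8*A^16 + 160*A^12 + 568*A^8 + 832*A^4 + 568 + 160*A^-4 + 8*A^-8
  A^2 * (182*d^3 + 28*d^5) = -28*A^12 - 322*A^8 - 826*A^4 - 826 - 322*A^-4 - 28*A^-8
  A^0 * (194*d^2 + 58*d^4) = 58*A^8 + 426*A^4 + 736 + 426*A^-4 + 58*A^-8
  A^-2 * (130*d + 79*d^3 + d^5) = -A^8 - 84*A^4 - 377 - 377*A^-4 - 84*A^-8 - A^-12
  A^-4 * (45 + 70*d^2 + 5*d^4) = 5*A^4 + 90 + 215*A^-4 + 90*A^-8 + 5*A^-12
  A^-6 * (36*d + 9*d^3) = -9 - 63*A^-4 - 63*A^-8 - 9*A^-12
  A^-8 * (10*d^2) = 10*A^-4 + 20*A^-8 + 10*A^-12
  A^-10 * (d^3) = -A^-4 - 3*A^-8 - 3*A^-12 - A^-16
Summing the groups: <K> = -A^24 + 2*A^20 - 4*A^16 + 6*A^12 - 7*A^8 + 7*A^4 - 6 + 6*A^-4 - 3*A^-8 + 2*A^-12 - A^-16
Normalise by the writhe: (-A^3)^(-w) = (-A^3)^(4) = A^12, so f(A) = A^12 * <K> = -A^36 + 2*A^32 - 4*A^28 + 6*A^24 - 7*A^20 + 7*A^16 - 6*A^12 + 6*A^8 - 3*A^4 + 2 - A^-4.
Substitute A = t^(-1/4), i.e. A^e → t^(-e/4): V(t) = -t + 2 - 3*t^-1 + 6*t^-2 - 6*t^-3 + 7*t^-4 - 7*t^-5 + 6*t^-6 - 4*t^-7 + 2*t^-8 - t^-9

Answer: -t + 2 - 3*t^-1 + 6*t^-2 - 6*t^-3 + 7*t^-4 - 7*t^-5 + 6*t^-6 - 4*t^-7 + 2*t^-8 - t^-9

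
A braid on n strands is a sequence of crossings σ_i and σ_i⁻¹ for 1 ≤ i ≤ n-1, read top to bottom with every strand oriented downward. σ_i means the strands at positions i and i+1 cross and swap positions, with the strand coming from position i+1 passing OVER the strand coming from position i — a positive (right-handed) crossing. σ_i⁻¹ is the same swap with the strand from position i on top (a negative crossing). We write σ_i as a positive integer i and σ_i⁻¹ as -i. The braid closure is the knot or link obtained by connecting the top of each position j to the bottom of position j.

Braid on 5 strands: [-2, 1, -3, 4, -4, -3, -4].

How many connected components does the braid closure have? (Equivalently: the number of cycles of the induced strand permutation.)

2

Derivation:
Track the strand permutation on 5 strands, starting from identity.
  step 1: s2^-1 swaps positions 2,3 -> [1 3 2 4 5]
  step 2: s1 swaps positions 1,2 -> [3 1 2 4 5]
  step 3: s3^-1 swaps positions 3,4 -> [3 1 4 2 5]
  step 4: s4 swaps positions 4,5 -> [3 1 4 5 2]
  step 5: s4^-1 swaps positions 4,5 -> [3 1 4 2 5]
  step 6: s3^-1 swaps positions 3,4 -> [3 1 2 4 5]
  step 7: s4^-1 swaps positions 4,5 -> [3 1 2 5 4]
Final permutation (position -> original strand): [3 1 2 5 4]
Closure components = cycle count of this permutation = 2.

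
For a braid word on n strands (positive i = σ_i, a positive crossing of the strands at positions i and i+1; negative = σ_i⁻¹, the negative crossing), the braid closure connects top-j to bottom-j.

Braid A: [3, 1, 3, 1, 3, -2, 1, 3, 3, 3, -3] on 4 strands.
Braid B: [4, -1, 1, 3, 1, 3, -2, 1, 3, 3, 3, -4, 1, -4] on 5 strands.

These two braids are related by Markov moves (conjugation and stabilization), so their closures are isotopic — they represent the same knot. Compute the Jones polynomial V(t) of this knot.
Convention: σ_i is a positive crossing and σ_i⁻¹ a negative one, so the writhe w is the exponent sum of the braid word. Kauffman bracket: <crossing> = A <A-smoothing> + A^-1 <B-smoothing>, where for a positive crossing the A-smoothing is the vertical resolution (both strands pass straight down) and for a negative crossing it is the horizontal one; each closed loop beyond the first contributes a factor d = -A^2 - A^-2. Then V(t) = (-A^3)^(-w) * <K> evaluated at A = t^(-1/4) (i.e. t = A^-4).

Markov-equivalent braids have isotopic closures, hence identical knot invariants. Strip the Markov moves from each word to reach a common short braid β, then compute V(t) once on β.
Braid A: s3 s1 s3 s1 s3 s2^-1 s1 s3 s3 s3 s3^-1 on 4 strands reduces by inverse Markov moves (closure unchanged at each step):
  Deconjugate: the word is γ·β·γ⁻¹ with γ = s3 (prefix) and γ⁻¹ = s3^-1 (suffix); strip both.
Reduced to β = s1 s3 s1 s3 s2^-1 s1 s3 s3 s3 on 4 strands, 9 crossings.
Braid B: s4 s1^-1 s1 s3 s1 s3 s2^-1 s1 s3 s3 s3 s4^-1 s1 s4^-1 on 5 strands reduces by inverse Markov moves (closure unchanged at each step):
  Deconjugate: the word is γ·β·γ⁻¹ with γ = s4 s1^-1 (prefix) and γ⁻¹ = s1 s4^-1 (suffix); strip both.
  Destabilize: the word has the form β·s4^-1 where s4^-1 occurs only as the final letter (β ∈ B_4); drop it and the last strand → 4 strands.
Reduced to β = s1 s3 s1 s3 s2^-1 s1 s3 s3 s3 on 4 strands, 9 crossings.
Both give the same β = s1 s3 s1 s3 s2^-1 s1 s3 s3 s3 on 4 strands, so one state sum suffices:
Braid: s1 s3 s1 s3 s2^-1 s1 s3 s3 s3 on 4 strands, 9 crossings.
Writhe w = (#positive) - (#negative) = 8 - 1 = 7.
Computing the Kauffman bracket via state sum. There are 2^9 = 512 states.
Each crossing splits two ways (0=vertical, 1=horizontal). The state's weight is A^(#A-smoothings - #B-smoothings) * d^(loops - 1).
Tabulate the states by total A-exponent and number of loops L (A-exp: L × count):
  A^9: L=3 ×1
  A^7: L=2 ×8, L=4 ×1
  A^5: L=1 ×15, L=3 ×21
  A^3: L=2 ×60, L=4 ×24
  A^1: L=3 ×110, L=5 ×16
  A^-1: L=4 ×120, L=6 ×6
  A^-3: L=5 ×83, L=7 ×1
  A^-5: L=6 ×36
  A^-7: L=7 ×9
  A^-9: L=8 ×1
Each group contributes A^e * Σ count * d^(L-1):
Powers of d = -A^2 - A^-2: d^2 = A^4 + 2 + A^-4; d^3 = -A^6 - 3*A^2 - 3*A^-2 - A^-6; d^4 = A^8 + 4*A^4 + 6 + 4*A^-4 + A^-8; d^5 = -A^10 - 5*A^6 - 10*A^2 - 10*A^-2 - 5*A^-6 - A^-10; d^6 = A^12 + 6*A^8 + 15*A^4 + 20 + 15*A^-4 + 6*A^-8 + A^-12; d^7 = -A^14 - 7*A^10 - 21*A^6 - 35*A^2 - 35*A^-2 - 21*A^-6 - 7*A^-10 - A^-14.
  A^9 * (d^2) = A^13 + 2*A^9 + A^5
  A^7 * (8*d + d^3) = -A^13 - 11*A^9 - 11*A^5 - A
  A^5 * (15 + 21*d^2) = 21*A^9 + 57*A^5 + 21*A
  A^3 * (60*d + 24*d^3) = -24*A^9 - 132*A^5 - 132*A - 24*A^-3
  A^1 * (110*d^2 + 16*d^4) = 16*A^9 + 174*A^5 + 316*A + 174*A^-3 + 16*A^-7
  A^-1 * (120*d^3 + 6*d^5) = -6*A^9 - 150*A^5 - 420*A - 420*A^-3 - 150*A^-7 - 6*A^-11
  A^-3 * (83*d^4 + d^6) = A^9 + 89*A^5 + 347*A + 518*A^-3 + 347*A^-7 + 89*A^-11 + A^-15
  A^-5 * (36*d^5) = -36*A^5 - 180*A - 360*A^-3 - 360*A^-7 - 180*A^-11 - 36*A^-15
  A^-7 * (9*d^6) = 9*A^5 + 54*A + 135*A^-3 + 180*A^-7 + 135*A^-11 + 54*A^-15 + 9*A^-19
  A^-9 * (d^7) = -A^5 - 7*A - 21*A^-3 - 35*A^-7 - 35*A^-11 - 21*A^-15 - 7*A^-19 - A^-23
Summing the groups: <K> = -A^9 - 2*A + 2*A^-3 - 2*A^-7 + 3*A^-11 - 2*A^-15 + 2*A^-19 - A^-23
Normalise by the writhe: (-A^3)^(-w) = (-A^3)^(-7) = -A^-21, so f(A) = -A^-21 * <K> = A^-12 + 2*A^-20 - 2*A^-24 + 2*A^-28 - 3*A^-32 + 2*A^-36 - 2*A^-40 + A^-44.
Substitute A = t^(-1/4), i.e. A^e → t^(-e/4): V(t) = t^11 - 2*t^10 + 2*t^9 - 3*t^8 + 2*t^7 - 2*t^6 + 2*t^5 + t^3

Answer: t^11 - 2*t^10 + 2*t^9 - 3*t^8 + 2*t^7 - 2*t^6 + 2*t^5 + t^3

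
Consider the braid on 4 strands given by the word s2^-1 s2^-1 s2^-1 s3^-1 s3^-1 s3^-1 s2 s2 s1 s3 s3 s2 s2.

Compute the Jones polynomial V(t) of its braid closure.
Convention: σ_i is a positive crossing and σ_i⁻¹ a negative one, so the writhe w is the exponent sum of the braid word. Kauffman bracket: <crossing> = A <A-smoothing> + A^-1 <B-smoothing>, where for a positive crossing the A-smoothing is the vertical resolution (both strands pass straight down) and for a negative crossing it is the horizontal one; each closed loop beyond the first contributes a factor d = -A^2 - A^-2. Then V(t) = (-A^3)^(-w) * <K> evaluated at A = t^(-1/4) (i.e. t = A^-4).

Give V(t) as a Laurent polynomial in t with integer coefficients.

The presented braid s2^-1 s2^-1 s2^-1 s3^-1 s3^-1 s3^-1 s2 s2 s1 s3 s3 s2 s2 on 4 strands reduces by inverse Markov moves (closure unchanged at each step):
  Deconjugate: the word is γ·β·γ⁻¹ with γ = s2^-1 s2^-1 (prefix) and γ⁻¹ = s2 s2 (suffix); strip both.
Reduced to β = s2^-1 s3^-1 s3^-1 s3^-1 s2 s2 s1 s3 s3 on 4 strands, 9 crossings.
Compute on β:
Braid: s2^-1 s3^-1 s3^-1 s3^-1 s2 s2 s1 s3 s3 on 4 strands, 9 crossings.
Writhe w = (#positive) - (#negative) = 5 - 4 = 1.
Enumerate smoothing states for the bracket polynomial. There are 2^9 = 512 states.
For each crossing: s=0 is the vertical smoothing, s=1 horizontal. Crossing k contributes A^(sign_k * (1 - 2*s_k)); loop factor d = -A^2 - A^-2.
Tabulate the states by total A-exponent and number of loops L (A-exp: L × count):
  A^9: L=4 ×1
  A^7: L=3 ×4, L=5 ×5
  A^5: L=2 ×6, L=4 ×26, L=6 ×4
  A^3: L=1 ×3, L=3 ×55, L=5 ×25, L=7 ×1
  A^1: L=2 ×54, L=4 ×63, L=6 ×9
  A^-1: L=1 ×20, L=3 ×78, L=5 ×27, L=7 ×1
  A^-3: L=2 ×40, L=4 ×40, L=6 ×4
  A^-5: L=1 ×4, L=3 ×25, L=5 ×7
  A^-7: L=2 ×4, L=4 ×5
  A^-9: L=3 ×1
Each group contributes A^e * Σ count * d^(L-1):
Powers of d = -A^2 - A^-2: d^2 = A^4 + 2 + A^-4; d^3 = -A^6 - 3*A^2 - 3*A^-2 - A^-6; d^4 = A^8 + 4*A^4 + 6 + 4*A^-4 + A^-8; d^5 = -A^10 - 5*A^6 - 10*A^2 - 10*A^-2 - 5*A^-6 - A^-10; d^6 = A^12 + 6*A^8 + 15*A^4 + 20 + 15*A^-4 + 6*A^-8 + A^-12.
  A^9 * (d^3) = -A^15 - 3*A^11 - 3*A^7 - A^3
  A^7 * (4*d^2 + 5*d^4) = 5*A^15 + 24*A^11 + 38*A^7 + 24*A^3 + 5*A^-1
  A^5 * (6*d + 26*d^3 + 4*d^5) = -4*A^15 - 46*A^11 - 124*A^7 - 124*A^3 - 46*A^-1 - 4*A^-5
  A^3 * (3 + 55*d^2 + 25*d^4 + d^6) = A^15 + 31*A^11 + 170*A^7 + 283*A^3 + 170*A^-1 + 31*A^-5 + A^-9
  A^1 * (54*d + 63*d^3 + 9*d^5) = -9*A^11 - 108*A^7 - 333*A^3 - 333*A^-1 - 108*A^-5 - 9*A^-9
  A^-1 * (20 + 78*d^2 + 27*d^4 + d^6) = A^11 + 33*A^7 + 201*A^3 + 358*A^-1 + 201*A^-5 + 33*A^-9 + A^-13
  A^-3 * (40*d + 40*d^3 + 4*d^5) = -4*A^7 - 60*A^3 - 200*A^-1 - 200*A^-5 - 60*A^-9 - 4*A^-13
  A^-5 * (4 + 25*d^2 + 7*d^4) = 7*A^3 + 53*A^-1 + 96*A^-5 + 53*A^-9 + 7*A^-13
  A^-7 * (4*d + 5*d^3) = -5*A^-1 - 19*A^-5 - 19*A^-9 - 5*A^-13
  A^-9 * (d^2) = A^-5 + 2*A^-9 + A^-13
Summing the groups: <K> = A^15 - 2*A^11 + 2*A^7 - 3*A^3 + 2*A^-1 - 2*A^-5 + A^-9
Normalise by the writhe: (-A^3)^(-w) = (-A^3)^(-1) = -A^-3, so f(A) = -A^-3 * <K> = -A^12 + 2*A^8 - 2*A^4 + 3 - 2*A^-4 + 2*A^-8 - A^-12.
Substitute A = t^(-1/4), i.e. A^e → t^(-e/4): V(t) = -t^3 + 2*t^2 - 2*t + 3 - 2*t^-1 + 2*t^-2 - t^-3

Answer: -t^3 + 2*t^2 - 2*t + 3 - 2*t^-1 + 2*t^-2 - t^-3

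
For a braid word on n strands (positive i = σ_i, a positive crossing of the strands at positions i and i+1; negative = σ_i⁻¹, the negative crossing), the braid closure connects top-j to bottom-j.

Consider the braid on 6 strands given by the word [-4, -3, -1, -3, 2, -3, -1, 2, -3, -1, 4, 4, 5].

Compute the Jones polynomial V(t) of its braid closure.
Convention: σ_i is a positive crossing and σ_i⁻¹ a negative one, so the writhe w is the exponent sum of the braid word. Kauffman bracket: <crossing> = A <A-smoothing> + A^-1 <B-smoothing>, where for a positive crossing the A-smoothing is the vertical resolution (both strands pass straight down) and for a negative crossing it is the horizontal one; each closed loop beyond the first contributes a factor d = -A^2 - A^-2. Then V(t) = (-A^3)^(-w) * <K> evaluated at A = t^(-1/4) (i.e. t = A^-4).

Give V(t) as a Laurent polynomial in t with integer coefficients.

The presented braid s4^-1 s3^-1 s1^-1 s3^-1 s2 s3^-1 s1^-1 s2 s3^-1 s1^-1 s4 s4 s5 on 6 strands reduces by inverse Markov moves (closure unchanged at each step):
  Destabilize: the word has the form β·s5 where s5 occurs only as the final letter (β ∈ B_5); drop it and the last strand → 5 strands.
  Deconjugate: the word is γ·β·γ⁻¹ with γ = s4^-1 (prefix) and γ⁻¹ = s4 (suffix); strip both.
  Destabilize: the word has the form β·s4 where s4 occurs only as the final letter (β ∈ B_4); drop it and the last strand → 4 strands.
Reduced to β = s3^-1 s1^-1 s3^-1 s2 s3^-1 s1^-1 s2 s3^-1 s1^-1 on 4 strands, 9 crossings.
Compute on β:
Braid: s3^-1 s1^-1 s3^-1 s2 s3^-1 s1^-1 s2 s3^-1 s1^-1 on 4 strands, 9 crossings.
Writhe w = (#positive) - (#negative) = 2 - 7 = -5.
Enumerate smoothing states for the bracket polynomial. There are 2^9 = 512 states.
For each crossing: s=0 is the vertical smoothing, s=1 horizontal. Crossing k contributes A^(sign_k * (1 - 2*s_k)); loop factor d = -A^2 - A^-2.
Tabulate the states by total A-exponent and number of loops L (A-exp: L × count):
  A^9: L=7 ×1
  A^7: L=6 ×9
  A^5: L=5 ×36
  A^3: L=4 ×83, L=6 ×1
  A^1: L=3 ×118, L=5 ×8
  A^-1: L=2 ×100, L=4 ×26
  A^-3: L=1 ×41, L=3 ×42, L=5 ×1
  A^-5: L=2 ×31, L=4 ×5
  A^-7: L=3 ×9
  A^-9: L=4 ×1
Each group contributes A^e * Σ count * d^(L-1):
Powers of d = -A^2 - A^-2: d^2 = A^4 + 2 + A^-4; d^3 = -A^6 - 3*A^2 - 3*A^-2 - A^-6; d^4 = A^8 + 4*A^4 + 6 + 4*A^-4 + A^-8; d^5 = -A^10 - 5*A^6 - 10*A^2 - 10*A^-2 - 5*A^-6 - A^-10; d^6 = A^12 + 6*A^8 + 15*A^4 + 20 + 15*A^-4 + 6*A^-8 + A^-12.
  A^9 * (d^6) = A^21 + 6*A^17 + 15*A^13 + 20*A^9 + 15*A^5 + 6*A + A^-3
  A^7 * (9*d^5) = -9*A^17 - 45*A^13 - 90*A^9 - 90*A^5 - 45*A - 9*A^-3
  A^5 * (36*d^4) = 36*A^13 + 144*A^9 + 216*A^5 + 144*A + 36*A^-3
  A^3 * (83*d^3 + d^5) = -A^13 - 88*A^9 - 259*A^5 - 259*A - 88*A^-3 - A^-7
  A^1 * (118*d^2 + 8*d^4) = 8*A^9 + 150*A^5 + 284*A + 150*A^-3 + 8*A^-7
  A^-1 * (100*d + 26*d^3) = -26*A^5 - 178*A - 178*A^-3 - 26*A^-7
  A^-3 * (41 + 42*d^2 + d^4) = A^5 + 46*A + 131*A^-3 + 46*A^-7 + A^-11
  A^-5 * (31*d + 5*d^3) = -5*A - 46*A^-3 - 46*A^-7 - 5*A^-11
  A^-7 * (9*d^2) = 9*A^-3 + 18*A^-7 + 9*A^-11
  A^-9 * (d^3) = -A^-3 - 3*A^-7 - 3*A^-11 - A^-15
Summing the groups: <K> = A^21 - 3*A^17 + 5*A^13 - 6*A^9 + 7*A^5 - 7*A + 5*A^-3 - 4*A^-7 + 2*A^-11 - A^-15
Normalise by the writhe: (-A^3)^(-w) = (-A^3)^(5) = -A^15, so f(A) = -A^15 * <K> = -A^36 + 3*A^32 - 5*A^28 + 6*A^24 - 7*A^20 + 7*A^16 - 5*A^12 + 4*A^8 - 2*A^4 + 1.
Substitute A = t^(-1/4), i.e. A^e → t^(-e/4): V(t) = 1 - 2*t^-1 + 4*t^-2 - 5*t^-3 + 7*t^-4 - 7*t^-5 + 6*t^-6 - 5*t^-7 + 3*t^-8 - t^-9

Answer: 1 - 2*t^-1 + 4*t^-2 - 5*t^-3 + 7*t^-4 - 7*t^-5 + 6*t^-6 - 5*t^-7 + 3*t^-8 - t^-9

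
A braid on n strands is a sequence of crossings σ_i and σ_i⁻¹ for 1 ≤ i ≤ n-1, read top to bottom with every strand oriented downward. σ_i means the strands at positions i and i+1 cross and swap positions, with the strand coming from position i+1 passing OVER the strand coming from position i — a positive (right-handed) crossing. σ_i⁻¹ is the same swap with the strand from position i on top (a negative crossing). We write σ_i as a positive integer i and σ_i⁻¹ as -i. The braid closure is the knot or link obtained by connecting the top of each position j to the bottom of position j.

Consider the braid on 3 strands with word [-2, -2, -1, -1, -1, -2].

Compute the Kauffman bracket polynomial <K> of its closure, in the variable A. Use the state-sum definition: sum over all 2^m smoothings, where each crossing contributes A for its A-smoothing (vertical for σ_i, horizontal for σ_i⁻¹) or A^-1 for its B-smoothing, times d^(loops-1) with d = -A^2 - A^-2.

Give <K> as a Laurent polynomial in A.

Braid: s2^-1 s2^-1 s1^-1 s1^-1 s1^-1 s2^-1 on 3 strands, 6 crossings.
Writhe w = (#positive) - (#negative) = 0 - 6 = -6.
Enumerate smoothing states for the bracket polynomial. There are 2^6 = 64 states.
Each crossing splits two ways (0=vertical, 1=horizontal). The state's weight is A^(#A-smoothings - #B-smoothings) * d^(loops - 1).
Tabulate the states by total A-exponent and number of loops L (A-exp: L × count):
  A^6: L=5 ×1
  A^4: L=4 ×6
  A^2: L=3 ×15
  A^0: L=2 ×18, L=4 ×2
  A^-2: L=1 ×9, L=3 ×6
  A^-4: L=2 ×6
  A^-6: L=3 ×1
Each group contributes A^e * Σ count * d^(L-1):
Powers of d = -A^2 - A^-2: d^2 = A^4 + 2 + A^-4; d^3 = -A^6 - 3*A^2 - 3*A^-2 - A^-6; d^4 = A^8 + 4*A^4 + 6 + 4*A^-4 + A^-8.
  A^6 * (d^4) = A^14 + 4*A^10 + 6*A^6 + 4*A^2 + A^-2
  A^4 * (6*d^3) = -6*A^10 - 18*A^6 - 18*A^2 - 6*A^-2
  A^2 * (15*d^2) = 15*A^6 + 30*A^2 + 15*A^-2
  A^0 * (18*d + 2*d^3) = -2*A^6 - 24*A^2 - 24*A^-2 - 2*A^-6
  A^-2 * (9 + 6*d^2) = 6*A^2 + 21*A^-2 + 6*A^-6
  A^-4 * (6*d) = -6*A^-2 - 6*A^-6
  A^-6 * (d^2) = A^-2 + 2*A^-6 + A^-10
Summing the groups: <K> = A^14 - 2*A^10 + A^6 - 2*A^2 + 2*A^-2 + A^-10

Answer: A^14 - 2*A^10 + A^6 - 2*A^2 + 2*A^-2 + A^-10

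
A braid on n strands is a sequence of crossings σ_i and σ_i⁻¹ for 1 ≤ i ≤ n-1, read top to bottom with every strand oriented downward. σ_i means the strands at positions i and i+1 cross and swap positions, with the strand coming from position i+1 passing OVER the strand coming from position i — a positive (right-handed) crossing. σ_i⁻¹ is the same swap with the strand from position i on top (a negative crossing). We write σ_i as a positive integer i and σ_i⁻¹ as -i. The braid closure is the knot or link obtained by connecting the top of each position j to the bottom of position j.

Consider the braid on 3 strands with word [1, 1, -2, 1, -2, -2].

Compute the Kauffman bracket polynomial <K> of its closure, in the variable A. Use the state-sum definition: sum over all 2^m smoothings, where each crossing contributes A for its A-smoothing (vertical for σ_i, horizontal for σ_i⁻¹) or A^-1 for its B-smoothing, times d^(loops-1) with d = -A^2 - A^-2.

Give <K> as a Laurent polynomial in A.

-A^12 + 2*A^8 - 2*A^4 + 3 - 2*A^-4 + 2*A^-8 - A^-12

Derivation:
Braid: s1 s1 s2^-1 s1 s2^-1 s2^-1 on 3 strands, 6 crossings.
Writhe w = (#positive) - (#negative) = 3 - 3 = 0.
Computing the Kauffman bracket via state sum. There are 2^6 = 64 states.
For each crossing: s=0 is the vertical smoothing, s=1 horizontal. Crossing k contributes A^(sign_k * (1 - 2*s_k)); loop factor d = -A^2 - A^-2.
Tabulate the states by total A-exponent and number of loops L (A-exp: L × count):
  A^6: L=4 ×1
  A^4: L=3 ×6
  A^2: L=2 ×14, L=4 ×1
  A^0: L=1 ×13, L=3 ×7
  A^-2: L=2 ×14, L=4 ×1
  A^-4: L=3 ×6
  A^-6: L=4 ×1
Each group contributes A^e * Σ count * d^(L-1):
Powers of d = -A^2 - A^-2: d^2 = A^4 + 2 + A^-4; d^3 = -A^6 - 3*A^2 - 3*A^-2 - A^-6.
  A^6 * (d^3) = -A^12 - 3*A^8 - 3*A^4 - 1
  A^4 * (6*d^2) = 6*A^8 + 12*A^4 + 6
  A^2 * (14*d + d^3) = -A^8 - 17*A^4 - 17 - A^-4
  A^0 * (13 + 7*d^2) = 7*A^4 + 27 + 7*A^-4
  A^-2 * (14*d + d^3) = -A^4 - 17 - 17*A^-4 - A^-8
  A^-4 * (6*d^2) = 6 + 12*A^-4 + 6*A^-8
  A^-6 * (d^3) = -1 - 3*A^-4 - 3*A^-8 - A^-12
Summing the groups: <K> = -A^12 + 2*A^8 - 2*A^4 + 3 - 2*A^-4 + 2*A^-8 - A^-12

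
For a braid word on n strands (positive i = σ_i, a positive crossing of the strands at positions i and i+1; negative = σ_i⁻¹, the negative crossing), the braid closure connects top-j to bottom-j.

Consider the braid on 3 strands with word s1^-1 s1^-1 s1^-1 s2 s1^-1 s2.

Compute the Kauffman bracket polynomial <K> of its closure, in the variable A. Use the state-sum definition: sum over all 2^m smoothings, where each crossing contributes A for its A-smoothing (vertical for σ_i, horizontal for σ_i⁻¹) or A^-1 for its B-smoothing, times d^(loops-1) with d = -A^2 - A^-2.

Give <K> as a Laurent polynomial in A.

Braid: s1^-1 s1^-1 s1^-1 s2 s1^-1 s2 on 3 strands, 6 crossings.
Writhe w = (#positive) - (#negative) = 2 - 4 = -2.
Computing the Kauffman bracket via state sum. There are 2^6 = 64 states.
For each crossing: s=0 is the vertical smoothing, s=1 horizontal. Crossing k contributes A^(sign_k * (1 - 2*s_k)); loop factor d = -A^2 - A^-2.
Tabulate the states by total A-exponent and number of loops L (A-exp: L × count):
  A^6: L=5 ×1
  A^4: L=4 ×6
  A^2: L=3 ×15
  A^0: L=2 ×19, L=4 ×1
  A^-2: L=1 ×11, L=3 ×4
  A^-4: L=2 ×6
  A^-6: L=3 ×1
Each group contributes A^e * Σ count * d^(L-1):
Powers of d = -A^2 - A^-2: d^2 = A^4 + 2 + A^-4; d^3 = -A^6 - 3*A^2 - 3*A^-2 - A^-6; d^4 = A^8 + 4*A^4 + 6 + 4*A^-4 + A^-8.
  A^6 * (d^4) = A^14 + 4*A^10 + 6*A^6 + 4*A^2 + A^-2
  A^4 * (6*d^3) = -6*A^10 - 18*A^6 - 18*A^2 - 6*A^-2
  A^2 * (15*d^2) = 15*A^6 + 30*A^2 + 15*A^-2
  A^0 * (19*d + d^3) = -A^6 - 22*A^2 - 22*A^-2 - A^-6
  A^-2 * (11 + 4*d^2) = 4*A^2 + 19*A^-2 + 4*A^-6
  A^-4 * (6*d) = -6*A^-2 - 6*A^-6
  A^-6 * (d^2) = A^-2 + 2*A^-6 + A^-10
Summing the groups: <K> = A^14 - 2*A^10 + 2*A^6 - 2*A^2 + 2*A^-2 - A^-6 + A^-10

Answer: A^14 - 2*A^10 + 2*A^6 - 2*A^2 + 2*A^-2 - A^-6 + A^-10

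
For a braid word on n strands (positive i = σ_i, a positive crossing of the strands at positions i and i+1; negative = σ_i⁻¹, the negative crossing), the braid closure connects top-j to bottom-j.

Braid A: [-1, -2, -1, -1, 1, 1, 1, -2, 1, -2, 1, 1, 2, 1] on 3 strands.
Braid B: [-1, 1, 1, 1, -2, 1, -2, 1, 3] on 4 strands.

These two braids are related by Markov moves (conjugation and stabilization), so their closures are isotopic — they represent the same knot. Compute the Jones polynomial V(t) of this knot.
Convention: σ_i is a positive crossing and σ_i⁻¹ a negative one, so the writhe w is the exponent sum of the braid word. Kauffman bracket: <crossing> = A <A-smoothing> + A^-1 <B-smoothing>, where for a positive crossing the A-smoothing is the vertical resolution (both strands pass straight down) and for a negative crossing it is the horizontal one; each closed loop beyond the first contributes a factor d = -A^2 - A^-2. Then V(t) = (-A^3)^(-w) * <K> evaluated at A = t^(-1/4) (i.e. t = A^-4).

Markov-equivalent braids have isotopic closures, hence identical knot invariants. Strip the Markov moves from each word to reach a common short braid β, then compute V(t) once on β.
Braid A: s1^-1 s2^-1 s1^-1 s1^-1 s1 s1 s1 s2^-1 s1 s2^-1 s1 s1 s2 s1 on 3 strands reduces by inverse Markov moves (closure unchanged at each step):
  Deconjugate: the word is γ·β·γ⁻¹ with γ = s1^-1 s2^-1 (prefix) and γ⁻¹ = s2 s1 (suffix); strip both.
  Deconjugate: the word is γ·β·γ⁻¹ with γ = s1^-1 s1^-1 (prefix) and γ⁻¹ = s1 s1 (suffix); strip both.
Reduced to β = s1 s1 s1 s2^-1 s1 s2^-1 on 3 strands, 6 crossings.
Braid B: s1^-1 s1 s1 s1 s2^-1 s1 s2^-1 s1 s3 on 4 strands reduces by inverse Markov moves (closure unchanged at each step):
  Destabilize: the word has the form β·s3 where s3 occurs only as the final letter (β ∈ B_3); drop it and the last strand → 3 strands.
  Deconjugate: the word is γ·β·γ⁻¹ with γ = s1^-1 (prefix) and γ⁻¹ = s1 (suffix); strip both.
Reduced to β = s1 s1 s1 s2^-1 s1 s2^-1 on 3 strands, 6 crossings.
Both give the same β = s1 s1 s1 s2^-1 s1 s2^-1 on 3 strands, so one state sum suffices:
Braid: s1 s1 s1 s2^-1 s1 s2^-1 on 3 strands, 6 crossings.
Writhe w = (#positive) - (#negative) = 4 - 2 = 2.
Enumerate smoothing states for the bracket polynomial. There are 2^6 = 64 states.
Each crossing splits two ways (0=vertical, 1=horizontal). The state's weight is A^(#A-smoothings - #B-smoothings) * d^(loops - 1).
Tabulate the states by total A-exponent and number of loops L (A-exp: L × count):
  A^6: L=3 ×1
  A^4: L=2 ×6
  A^2: L=1 ×11, L=3 ×4
  A^0: L=2 ×19, L=4 ×1
  A^-2: L=3 ×15
  A^-4: L=4 ×6
  A^-6: L=5 ×1
Each group contributes A^e * Σ count * d^(L-1):
Powers of d = -A^2 - A^-2: d^2 = A^4 + 2 + A^-4; d^3 = -A^6 - 3*A^2 - 3*A^-2 - A^-6; d^4 = A^8 + 4*A^4 + 6 + 4*A^-4 + A^-8.
  A^6 * (d^2) = A^10 + 2*A^6 + A^2
  A^4 * (6*d) = -6*A^6 - 6*A^2
  A^2 * (11 + 4*d^2) = 4*A^6 + 19*A^2 + 4*A^-2
  A^0 * (19*d + d^3) = -A^6 - 22*A^2 - 22*A^-2 - A^-6
  A^-2 * (15*d^2) = 15*A^2 + 30*A^-2 + 15*A^-6
  A^-4 * (6*d^3) = -6*A^2 - 18*A^-2 - 18*A^-6 - 6*A^-10
  A^-6 * (d^4) = A^2 + 4*A^-2 + 6*A^-6 + 4*A^-10 + A^-14
Summing the groups: <K> = A^10 - A^6 + 2*A^2 - 2*A^-2 + 2*A^-6 - 2*A^-10 + A^-14
Normalise by the writhe: (-A^3)^(-w) = (-A^3)^(-2) = A^-6, so f(A) = A^-6 * <K> = A^4 - 1 + 2*A^-4 - 2*A^-8 + 2*A^-12 - 2*A^-16 + A^-20.
Substitute A = t^(-1/4), i.e. A^e → t^(-e/4): V(t) = t^5 - 2*t^4 + 2*t^3 - 2*t^2 + 2*t - 1 + t^-1

Answer: t^5 - 2*t^4 + 2*t^3 - 2*t^2 + 2*t - 1 + t^-1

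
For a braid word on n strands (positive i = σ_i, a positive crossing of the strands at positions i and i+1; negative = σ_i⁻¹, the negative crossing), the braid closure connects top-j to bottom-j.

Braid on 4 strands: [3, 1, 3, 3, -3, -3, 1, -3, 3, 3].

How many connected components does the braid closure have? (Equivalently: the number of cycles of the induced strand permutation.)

4

Derivation:
Track the strand permutation on 4 strands, starting from identity.
  step 1: s3 swaps positions 3,4 -> [1 2 4 3]
  step 2: s1 swaps positions 1,2 -> [2 1 4 3]
  step 3: s3 swaps positions 3,4 -> [2 1 3 4]
  step 4: s3 swaps positions 3,4 -> [2 1 4 3]
  step 5: s3^-1 swaps positions 3,4 -> [2 1 3 4]
  step 6: s3^-1 swaps positions 3,4 -> [2 1 4 3]
  step 7: s1 swaps positions 1,2 -> [1 2 4 3]
  step 8: s3^-1 swaps positions 3,4 -> [1 2 3 4]
  step 9: s3 swaps positions 3,4 -> [1 2 4 3]
  step 10: s3 swaps positions 3,4 -> [1 2 3 4]
Final permutation (position -> original strand): [1 2 3 4]
Closure components = cycle count of this permutation = 4.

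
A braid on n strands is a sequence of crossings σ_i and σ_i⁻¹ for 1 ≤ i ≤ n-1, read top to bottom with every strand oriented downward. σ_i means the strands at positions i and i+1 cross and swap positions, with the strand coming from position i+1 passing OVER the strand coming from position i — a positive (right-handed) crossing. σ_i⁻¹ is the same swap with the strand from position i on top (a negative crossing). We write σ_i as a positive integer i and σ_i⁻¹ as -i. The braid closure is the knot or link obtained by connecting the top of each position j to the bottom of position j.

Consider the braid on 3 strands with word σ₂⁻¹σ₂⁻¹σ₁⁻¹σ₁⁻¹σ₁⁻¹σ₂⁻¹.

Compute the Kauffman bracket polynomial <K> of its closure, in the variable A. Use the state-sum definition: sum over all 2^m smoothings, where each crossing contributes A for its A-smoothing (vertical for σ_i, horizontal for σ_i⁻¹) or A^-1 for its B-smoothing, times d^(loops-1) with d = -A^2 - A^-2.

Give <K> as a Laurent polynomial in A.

A^14 - 2*A^10 + A^6 - 2*A^2 + 2*A^-2 + A^-10

Derivation:
Braid: s2^-1 s2^-1 s1^-1 s1^-1 s1^-1 s2^-1 on 3 strands, 6 crossings.
Writhe w = (#positive) - (#negative) = 0 - 6 = -6.
Enumerate smoothing states for the bracket polynomial. There are 2^6 = 64 states.
Smooth each crossing (0=||, 1=⌣⌢); contribution A^(Σ sign_k(1-2s_k)) * d^(L-1).
Tabulate the states by total A-exponent and number of loops L (A-exp: L × count):
  A^6: L=5 ×1
  A^4: L=4 ×6
  A^2: L=3 ×15
  A^0: L=2 ×18, L=4 ×2
  A^-2: L=1 ×9, L=3 ×6
  A^-4: L=2 ×6
  A^-6: L=3 ×1
Each group contributes A^e * Σ count * d^(L-1):
Powers of d = -A^2 - A^-2: d^2 = A^4 + 2 + A^-4; d^3 = -A^6 - 3*A^2 - 3*A^-2 - A^-6; d^4 = A^8 + 4*A^4 + 6 + 4*A^-4 + A^-8.
  A^6 * (d^4) = A^14 + 4*A^10 + 6*A^6 + 4*A^2 + A^-2
  A^4 * (6*d^3) = -6*A^10 - 18*A^6 - 18*A^2 - 6*A^-2
  A^2 * (15*d^2) = 15*A^6 + 30*A^2 + 15*A^-2
  A^0 * (18*d + 2*d^3) = -2*A^6 - 24*A^2 - 24*A^-2 - 2*A^-6
  A^-2 * (9 + 6*d^2) = 6*A^2 + 21*A^-2 + 6*A^-6
  A^-4 * (6*d) = -6*A^-2 - 6*A^-6
  A^-6 * (d^2) = A^-2 + 2*A^-6 + A^-10
Summing the groups: <K> = A^14 - 2*A^10 + A^6 - 2*A^2 + 2*A^-2 + A^-10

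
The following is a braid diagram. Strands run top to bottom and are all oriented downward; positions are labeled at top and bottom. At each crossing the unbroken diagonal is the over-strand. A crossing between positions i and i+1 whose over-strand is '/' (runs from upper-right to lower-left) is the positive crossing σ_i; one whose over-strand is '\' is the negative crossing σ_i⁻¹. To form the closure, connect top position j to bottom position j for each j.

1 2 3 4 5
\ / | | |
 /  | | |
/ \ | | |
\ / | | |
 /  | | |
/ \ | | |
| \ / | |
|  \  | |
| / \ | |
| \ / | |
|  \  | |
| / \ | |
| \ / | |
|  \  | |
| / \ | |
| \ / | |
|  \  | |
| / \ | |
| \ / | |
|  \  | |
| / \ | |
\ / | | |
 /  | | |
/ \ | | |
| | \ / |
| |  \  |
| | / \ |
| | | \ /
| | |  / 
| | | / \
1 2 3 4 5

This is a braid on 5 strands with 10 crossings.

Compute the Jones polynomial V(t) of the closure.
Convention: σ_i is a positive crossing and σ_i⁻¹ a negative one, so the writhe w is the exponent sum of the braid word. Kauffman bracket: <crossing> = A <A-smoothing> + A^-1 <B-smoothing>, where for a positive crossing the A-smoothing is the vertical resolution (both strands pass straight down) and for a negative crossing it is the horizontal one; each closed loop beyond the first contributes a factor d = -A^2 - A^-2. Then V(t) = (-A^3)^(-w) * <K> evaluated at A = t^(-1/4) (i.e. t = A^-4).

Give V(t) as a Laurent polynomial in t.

-t^2 + t - 1 + 3*t^-1 - 2*t^-2 + 3*t^-3 - 2*t^-4 + t^-5 - t^-6

Derivation:
Reading the diagram top to bottom ('/'-over between positions i,i+1 = s_i, '\'-over = s_i^-1): braid word = s1 s1 s2^-1 s2^-1 s2^-1 s2^-1 s2^-1 s1 s3^-1 s4.
The presented braid s1 s1 s2^-1 s2^-1 s2^-1 s2^-1 s2^-1 s1 s3^-1 s4 on 5 strands reduces by inverse Markov moves (closure unchanged at each step):
  Destabilize: the word has the form β·s4 where s4 occurs only as the final letter (β ∈ B_4); drop it and the last strand → 4 strands.
  Destabilize: the word has the form β·s3^-1 where s3^-1 occurs only as the final letter (β ∈ B_3); drop it and the last strand → 3 strands.
Reduced to β = s1 s1 s2^-1 s2^-1 s2^-1 s2^-1 s2^-1 s1 on 3 strands, 8 crossings.
Compute on β:
Braid: s1 s1 s2^-1 s2^-1 s2^-1 s2^-1 s2^-1 s1 on 3 strands, 8 crossings.
Writhe w = (#positive) - (#negative) = 3 - 5 = -2.
State-sum expansion of <K>. There are 2^8 = 256 states.
For each crossing: s=0 is the vertical smoothing, s=1 horizontal. Crossing k contributes A^(sign_k * (1 - 2*s_k)); loop factor d = -A^2 - A^-2.
Tabulate the states by total A-exponent and number of loops L (A-exp: L × count):
  A^8: L=6 ×1
  A^6: L=5 ×8
  A^4: L=4 ×25, L=6 ×3
  A^2: L=3 ×40, L=5 ×15, L=7 ×1
  A^0: L=2 ×35, L=4 ×30, L=6 ×5
  A^-2: L=1 ×15, L=3 ×31, L=5 ×10
  A^-4: L=2 ×18, L=4 ×10
  A^-6: L=3 ×8
  A^-8: L=4 ×1
Each group contributes A^e * Σ count * d^(L-1):
Powers of d = -A^2 - A^-2: d^2 = A^4 + 2 + A^-4; d^3 = -A^6 - 3*A^2 - 3*A^-2 - A^-6; d^4 = A^8 + 4*A^4 + 6 + 4*A^-4 + A^-8; d^5 = -A^10 - 5*A^6 - 10*A^2 - 10*A^-2 - 5*A^-6 - A^-10; d^6 = A^12 + 6*A^8 + 15*A^4 + 20 + 15*A^-4 + 6*A^-8 + A^-12.
  A^8 * (d^5) = -A^18 - 5*A^14 - 10*A^10 - 10*A^6 - 5*A^2 - A^-2
  A^6 * (8*d^4) = 8*A^14 + 32*A^10 + 48*A^6 + 32*A^2 + 8*A^-2
  A^4 * (25*d^3 + 3*d^5) = -3*A^14 - 40*A^10 - 105*A^6 - 105*A^2 - 40*A^-2 - 3*A^-6
  A^2 * (40*d^2 + 15*d^4 + d^6) = A^14 + 21*A^10 + 115*A^6 + 190*A^2 + 115*A^-2 + 21*A^-6 + A^-10
  A^0 * (35*d + 30*d^3 + 5*d^5) = -5*A^10 - 55*A^6 - 175*A^2 - 175*A^-2 - 55*A^-6 - 5*A^-10
  A^-2 * (15 + 31*d^2 + 10*d^4) = 10*A^6 + 71*A^2 + 137*A^-2 + 71*A^-6 + 10*A^-10
  A^-4 * (18*d + 10*d^3) = -10*A^2 - 48*A^-2 - 48*A^-6 - 10*A^-10
  A^-6 * (8*d^2) = 8*A^-2 + 16*A^-6 + 8*A^-10
  A^-8 * (d^3) = -A^-2 - 3*A^-6 - 3*A^-10 - A^-14
Summing the groups: <K> = -A^18 + A^14 - 2*A^10 + 3*A^6 - 2*A^2 + 3*A^-2 - A^-6 + A^-10 - A^-14
Normalise by the writhe: (-A^3)^(-w) = (-A^3)^(2) = A^6, so f(A) = A^6 * <K> = -A^24 + A^20 - 2*A^16 + 3*A^12 - 2*A^8 + 3*A^4 - 1 + A^-4 - A^-8.
Substitute A = t^(-1/4), i.e. A^e → t^(-e/4): V(t) = -t^2 + t - 1 + 3*t^-1 - 2*t^-2 + 3*t^-3 - 2*t^-4 + t^-5 - t^-6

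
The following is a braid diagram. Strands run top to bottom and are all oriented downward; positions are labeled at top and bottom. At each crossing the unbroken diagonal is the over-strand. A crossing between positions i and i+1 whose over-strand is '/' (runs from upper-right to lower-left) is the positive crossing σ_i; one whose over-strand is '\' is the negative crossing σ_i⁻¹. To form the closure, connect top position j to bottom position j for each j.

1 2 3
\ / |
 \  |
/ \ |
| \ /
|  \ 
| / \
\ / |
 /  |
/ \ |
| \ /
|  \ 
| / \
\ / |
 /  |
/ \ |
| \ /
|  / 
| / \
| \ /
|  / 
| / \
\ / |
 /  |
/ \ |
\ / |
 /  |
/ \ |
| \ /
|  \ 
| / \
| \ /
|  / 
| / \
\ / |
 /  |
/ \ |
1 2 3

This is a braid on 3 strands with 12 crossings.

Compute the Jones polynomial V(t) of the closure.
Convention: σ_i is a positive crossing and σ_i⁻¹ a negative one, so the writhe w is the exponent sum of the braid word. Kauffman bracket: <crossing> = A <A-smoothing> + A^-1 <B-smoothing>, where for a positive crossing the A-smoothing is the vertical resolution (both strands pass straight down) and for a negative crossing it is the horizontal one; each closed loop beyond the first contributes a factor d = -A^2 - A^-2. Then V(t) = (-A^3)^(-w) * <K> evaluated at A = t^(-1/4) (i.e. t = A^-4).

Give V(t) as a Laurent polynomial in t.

t^7 - 2*t^6 + 2*t^5 - 3*t^4 + 3*t^3 - 2*t^2 + 2*t

Derivation:
Reading the diagram top to bottom ('/'-over between positions i,i+1 = s_i, '\'-over = s_i^-1): braid word = s1^-1 s2^-1 s1 s2^-1 s1 s2 s2 s1 s1 s2^-1 s2 s1.
The presented braid s1^-1 s2^-1 s1 s2^-1 s1 s2 s2 s1 s1 s2^-1 s2 s1 on 3 strands reduces by inverse Markov moves (closure unchanged at each step):
  Deconjugate: the word is γ·β·γ⁻¹ with γ = s1^-1 s2^-1 (prefix) and γ⁻¹ = s2 s1 (suffix); strip both.
Reduced to β = s1 s2^-1 s1 s2 s2 s1 s1 s2^-1 on 3 strands, 8 crossings.
Compute on β:
Braid: s1 s2^-1 s1 s2 s2 s1 s1 s2^-1 on 3 strands, 8 crossings.
Writhe w = (#positive) - (#negative) = 6 - 2 = 4.
State-sum expansion of <K>. There are 2^8 = 256 states.
Each crossing splits two ways (0=vertical, 1=horizontal). The state's weight is A^(#A-smoothings - #B-smoothings) * d^(loops - 1).
Tabulate the states by total A-exponent and number of loops L (A-exp: L × count):
  A^8: L=3 ×1
  A^6: L=2 ×6, L=4 ×2
  A^4: L=1 ×11, L=3 ×16, L=5 ×1
  A^2: L=2 ×47, L=4 ×9
  A^0: L=1 ×26, L=3 ×43, L=5 ×1
  A^-2: L=2 ×41, L=4 ×15
  A^-4: L=3 ×26, L=5 ×2
  A^-6: L=4 ×8
  A^-8: L=5 ×1
Each group contributes A^e * Σ count * d^(L-1):
Powers of d = -A^2 - A^-2: d^2 = A^4 + 2 + A^-4; d^3 = -A^6 - 3*A^2 - 3*A^-2 - A^-6; d^4 = A^8 + 4*A^4 + 6 + 4*A^-4 + A^-8.
  A^8 * (d^2) = A^12 + 2*A^8 + A^4
  A^6 * (6*d + 2*d^3) = -2*A^12 - 12*A^8 - 12*A^4 - 2
  A^4 * (11 + 16*d^2 + d^4) = A^12 + 20*A^8 + 49*A^4 + 20 + A^-4
  A^2 * (47*d + 9*d^3) = -9*A^8 - 74*A^4 - 74 - 9*A^-4
  A^0 * (26 + 43*d^2 + d^4) = A^8 + 47*A^4 + 118 + 47*A^-4 + A^-8
  A^-2 * (41*d + 15*d^3) = -15*A^4 - 86 - 86*A^-4 - 15*A^-8
  A^-4 * (26*d^2 + 2*d^4) = 2*A^4 + 34 + 64*A^-4 + 34*A^-8 + 2*A^-12
  A^-6 * (8*d^3) = -8 - 24*A^-4 - 24*A^-8 - 8*A^-12
  A^-8 * (d^4) = 1 + 4*A^-4 + 6*A^-8 + 4*A^-12 + A^-16
Summing the groups: <K> = 2*A^8 - 2*A^4 + 3 - 3*A^-4 + 2*A^-8 - 2*A^-12 + A^-16
Normalise by the writhe: (-A^3)^(-w) = (-A^3)^(-4) = A^-12, so f(A) = A^-12 * <K> = 2*A^-4 - 2*A^-8 + 3*A^-12 - 3*A^-16 + 2*A^-20 - 2*A^-24 + A^-28.
Substitute A = t^(-1/4), i.e. A^e → t^(-e/4): V(t) = t^7 - 2*t^6 + 2*t^5 - 3*t^4 + 3*t^3 - 2*t^2 + 2*t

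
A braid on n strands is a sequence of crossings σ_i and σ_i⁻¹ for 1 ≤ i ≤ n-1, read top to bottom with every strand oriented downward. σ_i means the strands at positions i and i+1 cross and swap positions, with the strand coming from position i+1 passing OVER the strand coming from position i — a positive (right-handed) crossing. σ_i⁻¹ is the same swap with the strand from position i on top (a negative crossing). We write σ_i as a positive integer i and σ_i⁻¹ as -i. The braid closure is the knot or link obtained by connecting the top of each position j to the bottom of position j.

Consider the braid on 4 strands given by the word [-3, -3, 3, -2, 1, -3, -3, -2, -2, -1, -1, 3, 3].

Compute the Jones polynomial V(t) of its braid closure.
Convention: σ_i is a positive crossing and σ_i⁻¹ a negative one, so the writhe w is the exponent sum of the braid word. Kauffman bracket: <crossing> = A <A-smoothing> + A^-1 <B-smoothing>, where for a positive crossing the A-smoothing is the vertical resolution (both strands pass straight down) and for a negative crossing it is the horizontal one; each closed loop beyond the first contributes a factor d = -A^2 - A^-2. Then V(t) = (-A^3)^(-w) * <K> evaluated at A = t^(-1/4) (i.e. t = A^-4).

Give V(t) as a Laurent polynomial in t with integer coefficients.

The presented braid s3^-1 s3^-1 s3 s2^-1 s1 s3^-1 s3^-1 s2^-1 s2^-1 s1^-1 s1^-1 s3 s3 on 4 strands reduces by inverse Markov moves (closure unchanged at each step):
  Deconjugate: the word is γ·β·γ⁻¹ with γ = s3^-1 s3^-1 (prefix) and γ⁻¹ = s3 s3 (suffix); strip both.
Reduced to β = s3 s2^-1 s1 s3^-1 s3^-1 s2^-1 s2^-1 s1^-1 s1^-1 on 4 strands, 9 crossings.
Compute on β:
Braid: s3 s2^-1 s1 s3^-1 s3^-1 s2^-1 s2^-1 s1^-1 s1^-1 on 4 strands, 9 crossings.
Writhe w = (#positive) - (#negative) = 2 - 7 = -5.
State-sum expansion of <K>. There are 2^9 = 512 states.
Smooth each crossing (0=||, 1=⌣⌢); contribution A^(Σ sign_k(1-2s_k)) * d^(L-1).
Tabulate the states by total A-exponent and number of loops L (A-exp: L × count):
  A^9: L=5 ×1
  A^7: L=4 ×9
  A^5: L=3 ×31, L=5 ×5
  A^3: L=2 ×48, L=4 ×35, L=6 ×1
  A^1: L=1 ×28, L=3 ×86, L=5 ×12
  A^-1: L=2 ×82, L=4 ×43, L=6 ×1
  A^-3: L=1 ×20, L=3 ×58, L=5 ×6
  A^-5: L=2 ×25, L=4 ×11
  A^-7: L=1 ×3, L=3 ×6
  A^-9: L=2 ×1
Each group contributes A^e * Σ count * d^(L-1):
Powers of d = -A^2 - A^-2: d^2 = A^4 + 2 + A^-4; d^3 = -A^6 - 3*A^2 - 3*A^-2 - A^-6; d^4 = A^8 + 4*A^4 + 6 + 4*A^-4 + A^-8; d^5 = -A^10 - 5*A^6 - 10*A^2 - 10*A^-2 - 5*A^-6 - A^-10.
  A^9 * (d^4) = A^17 + 4*A^13 + 6*A^9 + 4*A^5 + A
  A^7 * (9*d^3) = -9*A^13 - 27*A^9 - 27*A^5 - 9*A
  A^5 * (31*d^2 + 5*d^4) = 5*A^13 + 51*A^9 + 92*A^5 + 51*A + 5*A^-3
  A^3 * (48*d + 35*d^3 + d^5) = -A^13 - 40*A^9 - 163*A^5 - 163*A - 40*A^-3 - A^-7
  A^1 * (28 + 86*d^2 + 12*d^4) = 12*A^9 + 134*A^5 + 272*A + 134*A^-3 + 12*A^-7
  A^-1 * (82*d + 43*d^3 + d^5) = -A^9 - 48*A^5 - 221*A - 221*A^-3 - 48*A^-7 - A^-11
  A^-3 * (20 + 58*d^2 + 6*d^4) = 6*A^5 + 82*A + 172*A^-3 + 82*A^-7 + 6*A^-11
  A^-5 * (25*d + 11*d^3) = -11*A - 58*A^-3 - 58*A^-7 - 11*A^-11
  A^-7 * (3 + 6*d^2) = 6*A^-3 + 15*A^-7 + 6*A^-11
  A^-9 * (d) = -A^-7 - A^-11
Summing the groups: <K> = A^17 - A^13 + A^9 - 2*A^5 + 2*A - 2*A^-3 + A^-7 - A^-11
Normalise by the writhe: (-A^3)^(-w) = (-A^3)^(5) = -A^15, so f(A) = -A^15 * <K> = -A^32 + A^28 - A^24 + 2*A^20 - 2*A^16 + 2*A^12 - A^8 + A^4.
Substitute A = t^(-1/4), i.e. A^e → t^(-e/4): V(t) = t^-1 - t^-2 + 2*t^-3 - 2*t^-4 + 2*t^-5 - t^-6 + t^-7 - t^-8

Answer: t^-1 - t^-2 + 2*t^-3 - 2*t^-4 + 2*t^-5 - t^-6 + t^-7 - t^-8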